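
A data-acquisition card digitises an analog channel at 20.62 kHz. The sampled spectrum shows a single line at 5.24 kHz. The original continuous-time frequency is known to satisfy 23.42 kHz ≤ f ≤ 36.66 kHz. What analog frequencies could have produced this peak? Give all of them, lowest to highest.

25.86 kHz, 36 kHz

Frequencies that alias to 5.24 kHz are k·fs ± 5.24 kHz for integer k ≥ 0.
k=0: 5.24 kHz.
k=1: 15.38 kHz, 25.86 kHz.
k=2: 36 kHz, 46.48 kHz.
k=3: 56.62 kHz, 67.1 kHz.
Within [23.42 kHz, 36.66 kHz]: 25.86 kHz, 36 kHz.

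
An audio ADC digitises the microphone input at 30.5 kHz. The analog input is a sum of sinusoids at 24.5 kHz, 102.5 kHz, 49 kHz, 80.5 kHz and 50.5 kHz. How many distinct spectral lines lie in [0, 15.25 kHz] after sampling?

4

fs/2 = 15.25 kHz.
24.5 kHz > fs/2 = 15.25 kHz, folds to fs − 24.5 kHz = 6 kHz.
102.5 kHz mod fs = 11 kHz.
11 kHz ≤ fs/2 = 15.25 kHz, appears at 11 kHz.
49 kHz mod fs = 18.5 kHz.
18.5 kHz > fs/2 = 15.25 kHz, folds to fs − 18.5 kHz = 12 kHz.
80.5 kHz mod fs = 19.5 kHz.
19.5 kHz > fs/2 = 15.25 kHz, folds to fs − 19.5 kHz = 11 kHz.
50.5 kHz mod fs = 20 kHz.
20 kHz > fs/2 = 15.25 kHz, folds to fs − 20 kHz = 10.5 kHz.
Distinct values: {6 kHz, 10.5 kHz, 11 kHz, 12 kHz} → 4.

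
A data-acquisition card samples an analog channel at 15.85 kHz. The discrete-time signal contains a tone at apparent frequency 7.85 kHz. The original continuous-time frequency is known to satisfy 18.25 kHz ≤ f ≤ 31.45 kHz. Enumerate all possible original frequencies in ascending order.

23.7 kHz, 23.85 kHz

Frequencies that alias to 7.85 kHz are k·fs ± 7.85 kHz for integer k ≥ 0.
k=0: 7.85 kHz.
k=1: 8 kHz, 23.7 kHz.
k=2: 23.85 kHz, 39.55 kHz.
k=3: 39.7 kHz, 55.4 kHz.
Within [18.25 kHz, 31.45 kHz]: 23.7 kHz, 23.85 kHz.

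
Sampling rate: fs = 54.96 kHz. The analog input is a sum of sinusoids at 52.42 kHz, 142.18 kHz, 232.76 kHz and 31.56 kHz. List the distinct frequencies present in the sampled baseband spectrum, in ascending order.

2.54 kHz, 12.92 kHz, 22.7 kHz, 23.4 kHz

fs/2 = 27.48 kHz.
52.42 kHz > fs/2 = 27.48 kHz, folds to fs − 52.42 kHz = 2.54 kHz.
142.18 kHz mod fs = 32.26 kHz.
32.26 kHz > fs/2 = 27.48 kHz, folds to fs − 32.26 kHz = 22.7 kHz.
232.76 kHz mod fs = 12.92 kHz.
12.92 kHz ≤ fs/2 = 27.48 kHz, appears at 12.92 kHz.
31.56 kHz > fs/2 = 27.48 kHz, folds to fs − 31.56 kHz = 23.4 kHz.
Distinct values: {2.54 kHz, 12.92 kHz, 22.7 kHz, 23.4 kHz}.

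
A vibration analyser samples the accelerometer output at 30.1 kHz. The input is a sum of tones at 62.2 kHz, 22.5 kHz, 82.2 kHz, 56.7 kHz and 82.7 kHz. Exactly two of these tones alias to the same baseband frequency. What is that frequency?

fs/2 = 15.05 kHz.
62.2 kHz mod fs = 2 kHz.
2 kHz ≤ fs/2 = 15.05 kHz, appears at 2 kHz.
22.5 kHz > fs/2 = 15.05 kHz, folds to fs − 22.5 kHz = 7.6 kHz.
82.2 kHz mod fs = 22 kHz.
22 kHz > fs/2 = 15.05 kHz, folds to fs − 22 kHz = 8.1 kHz.
56.7 kHz mod fs = 26.6 kHz.
26.6 kHz > fs/2 = 15.05 kHz, folds to fs − 26.6 kHz = 3.5 kHz.
82.7 kHz mod fs = 22.5 kHz.
22.5 kHz > fs/2 = 15.05 kHz, folds to fs − 22.5 kHz = 7.6 kHz.
22.5 kHz and 82.7 kHz both map to 7.6 kHz.

7.6 kHz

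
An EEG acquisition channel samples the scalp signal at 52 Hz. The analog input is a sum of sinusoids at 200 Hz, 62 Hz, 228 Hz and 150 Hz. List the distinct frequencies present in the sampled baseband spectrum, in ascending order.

fs/2 = 26 Hz.
200 Hz mod fs = 44 Hz.
44 Hz > fs/2 = 26 Hz, folds to fs − 44 Hz = 8 Hz.
62 Hz mod fs = 10 Hz.
10 Hz ≤ fs/2 = 26 Hz, appears at 10 Hz.
228 Hz mod fs = 20 Hz.
20 Hz ≤ fs/2 = 26 Hz, appears at 20 Hz.
150 Hz mod fs = 46 Hz.
46 Hz > fs/2 = 26 Hz, folds to fs − 46 Hz = 6 Hz.
Distinct values: {6 Hz, 8 Hz, 10 Hz, 20 Hz}.

6 Hz, 8 Hz, 10 Hz, 20 Hz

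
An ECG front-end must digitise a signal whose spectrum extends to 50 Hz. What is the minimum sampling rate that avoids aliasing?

Nyquist rate = 2 × 50 Hz = 100 Hz.

100 Hz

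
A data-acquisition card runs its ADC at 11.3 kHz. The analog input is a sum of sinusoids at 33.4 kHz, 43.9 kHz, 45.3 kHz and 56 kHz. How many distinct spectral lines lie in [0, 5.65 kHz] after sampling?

3

fs/2 = 5.65 kHz.
33.4 kHz mod fs = 10.8 kHz.
10.8 kHz > fs/2 = 5.65 kHz, folds to fs − 10.8 kHz = 0.5 kHz.
43.9 kHz mod fs = 10 kHz.
10 kHz > fs/2 = 5.65 kHz, folds to fs − 10 kHz = 1.3 kHz.
45.3 kHz mod fs = 0.1 kHz.
0.1 kHz ≤ fs/2 = 5.65 kHz, appears at 0.1 kHz.
56 kHz mod fs = 10.8 kHz.
10.8 kHz > fs/2 = 5.65 kHz, folds to fs − 10.8 kHz = 0.5 kHz.
Distinct values: {0.1 kHz, 0.5 kHz, 1.3 kHz} → 3.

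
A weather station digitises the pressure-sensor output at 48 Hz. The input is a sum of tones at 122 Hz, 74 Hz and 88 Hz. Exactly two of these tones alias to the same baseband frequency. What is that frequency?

fs/2 = 24 Hz.
122 Hz mod fs = 26 Hz.
26 Hz > fs/2 = 24 Hz, folds to fs − 26 Hz = 22 Hz.
74 Hz mod fs = 26 Hz.
26 Hz > fs/2 = 24 Hz, folds to fs − 26 Hz = 22 Hz.
88 Hz mod fs = 40 Hz.
40 Hz > fs/2 = 24 Hz, folds to fs − 40 Hz = 8 Hz.
74 Hz and 122 Hz both map to 22 Hz.

22 Hz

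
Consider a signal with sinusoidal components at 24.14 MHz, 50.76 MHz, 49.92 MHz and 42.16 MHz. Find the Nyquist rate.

Highest-frequency component: 50.76 MHz.
Nyquist rate = 2 × 50.76 MHz = 101.52 MHz.

101.52 MHz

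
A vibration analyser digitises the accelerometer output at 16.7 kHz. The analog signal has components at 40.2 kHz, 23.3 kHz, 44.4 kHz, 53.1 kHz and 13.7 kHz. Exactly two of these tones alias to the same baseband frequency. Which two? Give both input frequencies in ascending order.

fs/2 = 8.35 kHz.
40.2 kHz mod fs = 6.8 kHz.
6.8 kHz ≤ fs/2 = 8.35 kHz, appears at 6.8 kHz.
23.3 kHz mod fs = 6.6 kHz.
6.6 kHz ≤ fs/2 = 8.35 kHz, appears at 6.6 kHz.
44.4 kHz mod fs = 11 kHz.
11 kHz > fs/2 = 8.35 kHz, folds to fs − 11 kHz = 5.7 kHz.
53.1 kHz mod fs = 3 kHz.
3 kHz ≤ fs/2 = 8.35 kHz, appears at 3 kHz.
13.7 kHz > fs/2 = 8.35 kHz, folds to fs − 13.7 kHz = 3 kHz.
13.7 kHz and 53.1 kHz both map to 3 kHz.

13.7 kHz, 53.1 kHz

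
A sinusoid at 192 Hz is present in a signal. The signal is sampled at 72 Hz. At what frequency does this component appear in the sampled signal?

24 Hz

192 Hz mod fs = 48 Hz.
48 Hz > fs/2 = 36 Hz, folds to fs − 48 Hz = 24 Hz.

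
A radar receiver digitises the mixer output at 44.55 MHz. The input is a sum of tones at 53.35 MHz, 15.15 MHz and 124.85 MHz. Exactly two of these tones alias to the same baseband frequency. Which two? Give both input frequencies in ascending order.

fs/2 = 22.275 MHz.
53.35 MHz mod fs = 8.8 MHz.
8.8 MHz ≤ fs/2 = 22.275 MHz, appears at 8.8 MHz.
15.15 MHz ≤ fs/2 = 22.275 MHz, passes unchanged.
124.85 MHz mod fs = 35.75 MHz.
35.75 MHz > fs/2 = 22.275 MHz, folds to fs − 35.75 MHz = 8.8 MHz.
53.35 MHz and 124.85 MHz both map to 8.8 MHz.

53.35 MHz, 124.85 MHz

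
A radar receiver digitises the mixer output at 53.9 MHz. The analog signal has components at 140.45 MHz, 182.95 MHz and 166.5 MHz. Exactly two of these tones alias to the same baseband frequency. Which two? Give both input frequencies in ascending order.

fs/2 = 26.95 MHz.
140.45 MHz mod fs = 32.65 MHz.
32.65 MHz > fs/2 = 26.95 MHz, folds to fs − 32.65 MHz = 21.25 MHz.
182.95 MHz mod fs = 21.25 MHz.
21.25 MHz ≤ fs/2 = 26.95 MHz, appears at 21.25 MHz.
166.5 MHz mod fs = 4.8 MHz.
4.8 MHz ≤ fs/2 = 26.95 MHz, appears at 4.8 MHz.
140.45 MHz and 182.95 MHz both map to 21.25 MHz.

140.45 MHz, 182.95 MHz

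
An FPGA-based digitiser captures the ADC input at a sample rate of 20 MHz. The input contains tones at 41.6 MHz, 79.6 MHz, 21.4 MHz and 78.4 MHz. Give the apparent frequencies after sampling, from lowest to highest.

0.4 MHz, 1.4 MHz, 1.6 MHz

fs/2 = 10 MHz.
41.6 MHz mod fs = 1.6 MHz.
1.6 MHz ≤ fs/2 = 10 MHz, appears at 1.6 MHz.
79.6 MHz mod fs = 19.6 MHz.
19.6 MHz > fs/2 = 10 MHz, folds to fs − 19.6 MHz = 0.4 MHz.
21.4 MHz mod fs = 1.4 MHz.
1.4 MHz ≤ fs/2 = 10 MHz, appears at 1.4 MHz.
78.4 MHz mod fs = 18.4 MHz.
18.4 MHz > fs/2 = 10 MHz, folds to fs − 18.4 MHz = 1.6 MHz.
Distinct values: {0.4 MHz, 1.4 MHz, 1.6 MHz}.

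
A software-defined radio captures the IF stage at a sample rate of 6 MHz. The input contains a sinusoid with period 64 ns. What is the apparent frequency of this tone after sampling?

2.375 MHz

T = 64 ns → f = 1/T = 15.625 MHz.
15.625 MHz mod fs = 3.625 MHz.
3.625 MHz > fs/2 = 3 MHz, folds to fs − 3.625 MHz = 2.375 MHz.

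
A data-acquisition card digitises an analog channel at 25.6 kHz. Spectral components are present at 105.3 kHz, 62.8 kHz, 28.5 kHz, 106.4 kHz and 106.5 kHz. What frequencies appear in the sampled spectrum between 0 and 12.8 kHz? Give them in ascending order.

fs/2 = 12.8 kHz.
105.3 kHz mod fs = 2.9 kHz.
2.9 kHz ≤ fs/2 = 12.8 kHz, appears at 2.9 kHz.
62.8 kHz mod fs = 11.6 kHz.
11.6 kHz ≤ fs/2 = 12.8 kHz, appears at 11.6 kHz.
28.5 kHz mod fs = 2.9 kHz.
2.9 kHz ≤ fs/2 = 12.8 kHz, appears at 2.9 kHz.
106.4 kHz mod fs = 4 kHz.
4 kHz ≤ fs/2 = 12.8 kHz, appears at 4 kHz.
106.5 kHz mod fs = 4.1 kHz.
4.1 kHz ≤ fs/2 = 12.8 kHz, appears at 4.1 kHz.
Distinct values: {2.9 kHz, 4 kHz, 4.1 kHz, 11.6 kHz}.

2.9 kHz, 4 kHz, 4.1 kHz, 11.6 kHz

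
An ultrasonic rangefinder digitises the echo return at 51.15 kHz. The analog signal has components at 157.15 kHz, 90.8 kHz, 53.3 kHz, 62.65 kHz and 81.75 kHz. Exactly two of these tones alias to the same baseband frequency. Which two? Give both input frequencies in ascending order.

62.65 kHz, 90.8 kHz

fs/2 = 25.575 kHz.
157.15 kHz mod fs = 3.7 kHz.
3.7 kHz ≤ fs/2 = 25.575 kHz, appears at 3.7 kHz.
90.8 kHz mod fs = 39.65 kHz.
39.65 kHz > fs/2 = 25.575 kHz, folds to fs − 39.65 kHz = 11.5 kHz.
53.3 kHz mod fs = 2.15 kHz.
2.15 kHz ≤ fs/2 = 25.575 kHz, appears at 2.15 kHz.
62.65 kHz mod fs = 11.5 kHz.
11.5 kHz ≤ fs/2 = 25.575 kHz, appears at 11.5 kHz.
81.75 kHz mod fs = 30.6 kHz.
30.6 kHz > fs/2 = 25.575 kHz, folds to fs − 30.6 kHz = 20.55 kHz.
62.65 kHz and 90.8 kHz both map to 11.5 kHz.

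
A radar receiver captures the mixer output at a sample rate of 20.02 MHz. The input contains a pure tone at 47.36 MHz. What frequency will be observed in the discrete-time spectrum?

47.36 MHz mod fs = 7.32 MHz.
7.32 MHz ≤ fs/2 = 10.01 MHz, appears at 7.32 MHz.

7.32 MHz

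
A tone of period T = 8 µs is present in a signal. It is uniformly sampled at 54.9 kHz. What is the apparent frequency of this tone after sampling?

T = 8 µs → f = 1/T = 125 kHz.
125 kHz mod fs = 15.2 kHz.
15.2 kHz ≤ fs/2 = 27.45 kHz, appears at 15.2 kHz.

15.2 kHz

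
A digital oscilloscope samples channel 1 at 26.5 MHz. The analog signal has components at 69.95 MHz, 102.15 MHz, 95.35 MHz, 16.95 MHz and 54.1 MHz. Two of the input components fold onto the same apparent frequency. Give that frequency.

9.55 MHz

fs/2 = 13.25 MHz.
69.95 MHz mod fs = 16.95 MHz.
16.95 MHz > fs/2 = 13.25 MHz, folds to fs − 16.95 MHz = 9.55 MHz.
102.15 MHz mod fs = 22.65 MHz.
22.65 MHz > fs/2 = 13.25 MHz, folds to fs − 22.65 MHz = 3.85 MHz.
95.35 MHz mod fs = 15.85 MHz.
15.85 MHz > fs/2 = 13.25 MHz, folds to fs − 15.85 MHz = 10.65 MHz.
16.95 MHz > fs/2 = 13.25 MHz, folds to fs − 16.95 MHz = 9.55 MHz.
54.1 MHz mod fs = 1.1 MHz.
1.1 MHz ≤ fs/2 = 13.25 MHz, appears at 1.1 MHz.
16.95 MHz and 69.95 MHz both map to 9.55 MHz.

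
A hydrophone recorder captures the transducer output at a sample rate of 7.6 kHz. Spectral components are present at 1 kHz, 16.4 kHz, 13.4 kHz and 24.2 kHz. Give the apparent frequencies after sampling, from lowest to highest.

1 kHz, 1.2 kHz, 1.4 kHz, 1.8 kHz

fs/2 = 3.8 kHz.
1 kHz ≤ fs/2 = 3.8 kHz, passes unchanged.
16.4 kHz mod fs = 1.2 kHz.
1.2 kHz ≤ fs/2 = 3.8 kHz, appears at 1.2 kHz.
13.4 kHz mod fs = 5.8 kHz.
5.8 kHz > fs/2 = 3.8 kHz, folds to fs − 5.8 kHz = 1.8 kHz.
24.2 kHz mod fs = 1.4 kHz.
1.4 kHz ≤ fs/2 = 3.8 kHz, appears at 1.4 kHz.
Distinct values: {1 kHz, 1.2 kHz, 1.4 kHz, 1.8 kHz}.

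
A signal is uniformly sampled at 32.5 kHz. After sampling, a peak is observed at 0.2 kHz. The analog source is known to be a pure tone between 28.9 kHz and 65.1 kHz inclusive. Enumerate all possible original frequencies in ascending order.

32.3 kHz, 32.7 kHz, 64.8 kHz

Frequencies that alias to 0.2 kHz are k·fs ± 0.2 kHz for integer k ≥ 0.
k=0: 0.2 kHz.
k=1: 32.3 kHz, 32.7 kHz.
k=2: 64.8 kHz, 65.2 kHz.
k=3: 97.3 kHz, 97.7 kHz.
Within [28.9 kHz, 65.1 kHz]: 32.3 kHz, 32.7 kHz, 64.8 kHz.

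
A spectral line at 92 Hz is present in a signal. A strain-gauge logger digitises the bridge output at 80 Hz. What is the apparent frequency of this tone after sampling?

12 Hz

92 Hz mod fs = 12 Hz.
12 Hz ≤ fs/2 = 40 Hz, appears at 12 Hz.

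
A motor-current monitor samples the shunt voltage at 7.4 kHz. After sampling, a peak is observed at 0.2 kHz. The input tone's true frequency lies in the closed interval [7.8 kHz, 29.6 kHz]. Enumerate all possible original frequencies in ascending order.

14.6 kHz, 15 kHz, 22 kHz, 22.4 kHz, 29.4 kHz

Frequencies that alias to 0.2 kHz are k·fs ± 0.2 kHz for integer k ≥ 0.
k=0: 0.2 kHz.
k=1: 7.2 kHz, 7.6 kHz.
k=2: 14.6 kHz, 15 kHz.
k=3: 22 kHz, 22.4 kHz.
k=4: 29.4 kHz, 29.8 kHz.
k=5: 36.8 kHz, 37.2 kHz.
Within [7.8 kHz, 29.6 kHz]: 14.6 kHz, 15 kHz, 22 kHz, 22.4 kHz, 29.4 kHz.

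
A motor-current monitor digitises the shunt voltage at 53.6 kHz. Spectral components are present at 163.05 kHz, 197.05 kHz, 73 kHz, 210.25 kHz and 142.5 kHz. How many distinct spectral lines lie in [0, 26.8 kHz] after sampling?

5

fs/2 = 26.8 kHz.
163.05 kHz mod fs = 2.25 kHz.
2.25 kHz ≤ fs/2 = 26.8 kHz, appears at 2.25 kHz.
197.05 kHz mod fs = 36.25 kHz.
36.25 kHz > fs/2 = 26.8 kHz, folds to fs − 36.25 kHz = 17.35 kHz.
73 kHz mod fs = 19.4 kHz.
19.4 kHz ≤ fs/2 = 26.8 kHz, appears at 19.4 kHz.
210.25 kHz mod fs = 49.45 kHz.
49.45 kHz > fs/2 = 26.8 kHz, folds to fs − 49.45 kHz = 4.15 kHz.
142.5 kHz mod fs = 35.3 kHz.
35.3 kHz > fs/2 = 26.8 kHz, folds to fs − 35.3 kHz = 18.3 kHz.
Distinct values: {2.25 kHz, 4.15 kHz, 17.35 kHz, 18.3 kHz, 19.4 kHz} → 5.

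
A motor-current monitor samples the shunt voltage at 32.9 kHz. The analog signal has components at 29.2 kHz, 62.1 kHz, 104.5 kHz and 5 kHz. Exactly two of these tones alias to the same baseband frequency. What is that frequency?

3.7 kHz

fs/2 = 16.45 kHz.
29.2 kHz > fs/2 = 16.45 kHz, folds to fs − 29.2 kHz = 3.7 kHz.
62.1 kHz mod fs = 29.2 kHz.
29.2 kHz > fs/2 = 16.45 kHz, folds to fs − 29.2 kHz = 3.7 kHz.
104.5 kHz mod fs = 5.8 kHz.
5.8 kHz ≤ fs/2 = 16.45 kHz, appears at 5.8 kHz.
5 kHz ≤ fs/2 = 16.45 kHz, passes unchanged.
29.2 kHz and 62.1 kHz both map to 3.7 kHz.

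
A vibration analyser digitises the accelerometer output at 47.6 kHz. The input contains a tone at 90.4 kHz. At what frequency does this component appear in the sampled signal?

4.8 kHz

90.4 kHz mod fs = 42.8 kHz.
42.8 kHz > fs/2 = 23.8 kHz, folds to fs − 42.8 kHz = 4.8 kHz.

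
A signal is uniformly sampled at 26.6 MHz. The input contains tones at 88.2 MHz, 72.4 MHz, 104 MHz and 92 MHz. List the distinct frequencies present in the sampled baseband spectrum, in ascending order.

2.4 MHz, 7.4 MHz, 8.4 MHz, 12.2 MHz

fs/2 = 13.3 MHz.
88.2 MHz mod fs = 8.4 MHz.
8.4 MHz ≤ fs/2 = 13.3 MHz, appears at 8.4 MHz.
72.4 MHz mod fs = 19.2 MHz.
19.2 MHz > fs/2 = 13.3 MHz, folds to fs − 19.2 MHz = 7.4 MHz.
104 MHz mod fs = 24.2 MHz.
24.2 MHz > fs/2 = 13.3 MHz, folds to fs − 24.2 MHz = 2.4 MHz.
92 MHz mod fs = 12.2 MHz.
12.2 MHz ≤ fs/2 = 13.3 MHz, appears at 12.2 MHz.
Distinct values: {2.4 MHz, 7.4 MHz, 8.4 MHz, 12.2 MHz}.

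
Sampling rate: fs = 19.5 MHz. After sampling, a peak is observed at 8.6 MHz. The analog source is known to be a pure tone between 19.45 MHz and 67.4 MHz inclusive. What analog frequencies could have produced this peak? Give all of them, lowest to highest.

28.1 MHz, 30.4 MHz, 47.6 MHz, 49.9 MHz, 67.1 MHz

Frequencies that alias to 8.6 MHz are k·fs ± 8.6 MHz for integer k ≥ 0.
k=0: 8.6 MHz.
k=1: 10.9 MHz, 28.1 MHz.
k=2: 30.4 MHz, 47.6 MHz.
k=3: 49.9 MHz, 67.1 MHz.
k=4: 69.4 MHz, 86.6 MHz.
Within [19.45 MHz, 67.4 MHz]: 28.1 MHz, 30.4 MHz, 47.6 MHz, 49.9 MHz, 67.1 MHz.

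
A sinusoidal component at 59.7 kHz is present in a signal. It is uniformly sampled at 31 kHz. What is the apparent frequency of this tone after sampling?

59.7 kHz mod fs = 28.7 kHz.
28.7 kHz > fs/2 = 15.5 kHz, folds to fs − 28.7 kHz = 2.3 kHz.

2.3 kHz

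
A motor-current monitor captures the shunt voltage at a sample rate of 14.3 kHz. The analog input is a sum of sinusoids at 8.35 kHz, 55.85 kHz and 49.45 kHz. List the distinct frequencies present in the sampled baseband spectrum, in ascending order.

1.35 kHz, 5.95 kHz, 6.55 kHz

fs/2 = 7.15 kHz.
8.35 kHz > fs/2 = 7.15 kHz, folds to fs − 8.35 kHz = 5.95 kHz.
55.85 kHz mod fs = 12.95 kHz.
12.95 kHz > fs/2 = 7.15 kHz, folds to fs − 12.95 kHz = 1.35 kHz.
49.45 kHz mod fs = 6.55 kHz.
6.55 kHz ≤ fs/2 = 7.15 kHz, appears at 6.55 kHz.
Distinct values: {1.35 kHz, 5.95 kHz, 6.55 kHz}.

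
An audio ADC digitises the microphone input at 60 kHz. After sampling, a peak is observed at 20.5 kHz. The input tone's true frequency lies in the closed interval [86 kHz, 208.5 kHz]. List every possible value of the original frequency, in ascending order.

Frequencies that alias to 20.5 kHz are k·fs ± 20.5 kHz for integer k ≥ 0.
k=0: 20.5 kHz.
k=1: 39.5 kHz, 80.5 kHz.
k=2: 99.5 kHz, 140.5 kHz.
k=3: 159.5 kHz, 200.5 kHz.
k=4: 219.5 kHz, 260.5 kHz.
Within [86 kHz, 208.5 kHz]: 99.5 kHz, 140.5 kHz, 159.5 kHz, 200.5 kHz.

99.5 kHz, 140.5 kHz, 159.5 kHz, 200.5 kHz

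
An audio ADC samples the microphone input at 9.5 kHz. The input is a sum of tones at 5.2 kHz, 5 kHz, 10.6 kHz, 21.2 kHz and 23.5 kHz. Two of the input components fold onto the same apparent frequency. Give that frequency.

4.5 kHz

fs/2 = 4.75 kHz.
5.2 kHz > fs/2 = 4.75 kHz, folds to fs − 5.2 kHz = 4.3 kHz.
5 kHz > fs/2 = 4.75 kHz, folds to fs − 5 kHz = 4.5 kHz.
10.6 kHz mod fs = 1.1 kHz.
1.1 kHz ≤ fs/2 = 4.75 kHz, appears at 1.1 kHz.
21.2 kHz mod fs = 2.2 kHz.
2.2 kHz ≤ fs/2 = 4.75 kHz, appears at 2.2 kHz.
23.5 kHz mod fs = 4.5 kHz.
4.5 kHz ≤ fs/2 = 4.75 kHz, appears at 4.5 kHz.
5 kHz and 23.5 kHz both map to 4.5 kHz.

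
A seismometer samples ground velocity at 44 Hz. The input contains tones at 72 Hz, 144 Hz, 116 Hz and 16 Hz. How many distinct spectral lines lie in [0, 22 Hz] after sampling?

fs/2 = 22 Hz.
72 Hz mod fs = 28 Hz.
28 Hz > fs/2 = 22 Hz, folds to fs − 28 Hz = 16 Hz.
144 Hz mod fs = 12 Hz.
12 Hz ≤ fs/2 = 22 Hz, appears at 12 Hz.
116 Hz mod fs = 28 Hz.
28 Hz > fs/2 = 22 Hz, folds to fs − 28 Hz = 16 Hz.
16 Hz ≤ fs/2 = 22 Hz, passes unchanged.
Distinct values: {12 Hz, 16 Hz} → 2.

2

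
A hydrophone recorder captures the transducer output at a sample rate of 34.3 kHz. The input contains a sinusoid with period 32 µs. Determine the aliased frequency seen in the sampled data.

T = 32 µs → f = 1/T = 31.25 kHz.
31.25 kHz > fs/2 = 17.15 kHz, folds to fs − 31.25 kHz = 3.05 kHz.

3.05 kHz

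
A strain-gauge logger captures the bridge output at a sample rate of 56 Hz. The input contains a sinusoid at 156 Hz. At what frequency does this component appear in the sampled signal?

12 Hz

156 Hz mod fs = 44 Hz.
44 Hz > fs/2 = 28 Hz, folds to fs − 44 Hz = 12 Hz.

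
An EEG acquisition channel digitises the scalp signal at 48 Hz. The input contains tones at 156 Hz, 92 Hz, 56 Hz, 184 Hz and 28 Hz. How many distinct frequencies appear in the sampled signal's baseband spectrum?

4

fs/2 = 24 Hz.
156 Hz mod fs = 12 Hz.
12 Hz ≤ fs/2 = 24 Hz, appears at 12 Hz.
92 Hz mod fs = 44 Hz.
44 Hz > fs/2 = 24 Hz, folds to fs − 44 Hz = 4 Hz.
56 Hz mod fs = 8 Hz.
8 Hz ≤ fs/2 = 24 Hz, appears at 8 Hz.
184 Hz mod fs = 40 Hz.
40 Hz > fs/2 = 24 Hz, folds to fs − 40 Hz = 8 Hz.
28 Hz > fs/2 = 24 Hz, folds to fs − 28 Hz = 20 Hz.
Distinct values: {4 Hz, 8 Hz, 12 Hz, 20 Hz} → 4.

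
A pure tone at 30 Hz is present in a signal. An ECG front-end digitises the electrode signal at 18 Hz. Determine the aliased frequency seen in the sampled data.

30 Hz mod fs = 12 Hz.
12 Hz > fs/2 = 9 Hz, folds to fs − 12 Hz = 6 Hz.

6 Hz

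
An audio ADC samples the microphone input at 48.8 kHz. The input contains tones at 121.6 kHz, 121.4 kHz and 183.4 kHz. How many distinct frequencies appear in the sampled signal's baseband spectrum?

fs/2 = 24.4 kHz.
121.6 kHz mod fs = 24 kHz.
24 kHz ≤ fs/2 = 24.4 kHz, appears at 24 kHz.
121.4 kHz mod fs = 23.8 kHz.
23.8 kHz ≤ fs/2 = 24.4 kHz, appears at 23.8 kHz.
183.4 kHz mod fs = 37 kHz.
37 kHz > fs/2 = 24.4 kHz, folds to fs − 37 kHz = 11.8 kHz.
Distinct values: {11.8 kHz, 23.8 kHz, 24 kHz} → 3.

3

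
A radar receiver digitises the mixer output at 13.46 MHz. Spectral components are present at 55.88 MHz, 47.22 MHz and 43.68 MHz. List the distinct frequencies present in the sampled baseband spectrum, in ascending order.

2.04 MHz, 3.3 MHz, 6.62 MHz

fs/2 = 6.73 MHz.
55.88 MHz mod fs = 2.04 MHz.
2.04 MHz ≤ fs/2 = 6.73 MHz, appears at 2.04 MHz.
47.22 MHz mod fs = 6.84 MHz.
6.84 MHz > fs/2 = 6.73 MHz, folds to fs − 6.84 MHz = 6.62 MHz.
43.68 MHz mod fs = 3.3 MHz.
3.3 MHz ≤ fs/2 = 6.73 MHz, appears at 3.3 MHz.
Distinct values: {2.04 MHz, 3.3 MHz, 6.62 MHz}.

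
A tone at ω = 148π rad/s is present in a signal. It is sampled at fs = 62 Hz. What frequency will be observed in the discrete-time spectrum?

ω = 148π rad/s → f = ω/(2π) = 74 Hz.
74 Hz mod fs = 12 Hz.
12 Hz ≤ fs/2 = 31 Hz, appears at 12 Hz.

12 Hz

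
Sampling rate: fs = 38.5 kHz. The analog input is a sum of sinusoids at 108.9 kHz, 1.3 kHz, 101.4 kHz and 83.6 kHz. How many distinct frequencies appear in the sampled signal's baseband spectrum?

fs/2 = 19.25 kHz.
108.9 kHz mod fs = 31.9 kHz.
31.9 kHz > fs/2 = 19.25 kHz, folds to fs − 31.9 kHz = 6.6 kHz.
1.3 kHz ≤ fs/2 = 19.25 kHz, passes unchanged.
101.4 kHz mod fs = 24.4 kHz.
24.4 kHz > fs/2 = 19.25 kHz, folds to fs − 24.4 kHz = 14.1 kHz.
83.6 kHz mod fs = 6.6 kHz.
6.6 kHz ≤ fs/2 = 19.25 kHz, appears at 6.6 kHz.
Distinct values: {1.3 kHz, 6.6 kHz, 14.1 kHz} → 3.

3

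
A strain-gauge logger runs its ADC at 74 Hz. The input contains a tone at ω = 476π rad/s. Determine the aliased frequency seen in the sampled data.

ω = 476π rad/s → f = ω/(2π) = 238 Hz.
238 Hz mod fs = 16 Hz.
16 Hz ≤ fs/2 = 37 Hz, appears at 16 Hz.

16 Hz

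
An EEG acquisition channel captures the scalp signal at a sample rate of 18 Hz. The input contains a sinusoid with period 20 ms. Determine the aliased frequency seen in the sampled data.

4 Hz

T = 20 ms → f = 1/T = 50 Hz.
50 Hz mod fs = 14 Hz.
14 Hz > fs/2 = 9 Hz, folds to fs − 14 Hz = 4 Hz.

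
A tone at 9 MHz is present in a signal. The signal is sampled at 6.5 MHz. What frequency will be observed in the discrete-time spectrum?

9 MHz mod fs = 2.5 MHz.
2.5 MHz ≤ fs/2 = 3.25 MHz, appears at 2.5 MHz.

2.5 MHz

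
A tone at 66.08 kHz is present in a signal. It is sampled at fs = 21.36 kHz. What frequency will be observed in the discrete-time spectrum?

66.08 kHz mod fs = 2 kHz.
2 kHz ≤ fs/2 = 10.68 kHz, appears at 2 kHz.

2 kHz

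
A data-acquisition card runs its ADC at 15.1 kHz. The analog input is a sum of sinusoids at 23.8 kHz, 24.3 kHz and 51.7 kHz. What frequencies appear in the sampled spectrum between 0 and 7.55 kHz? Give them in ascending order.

fs/2 = 7.55 kHz.
23.8 kHz mod fs = 8.7 kHz.
8.7 kHz > fs/2 = 7.55 kHz, folds to fs − 8.7 kHz = 6.4 kHz.
24.3 kHz mod fs = 9.2 kHz.
9.2 kHz > fs/2 = 7.55 kHz, folds to fs − 9.2 kHz = 5.9 kHz.
51.7 kHz mod fs = 6.4 kHz.
6.4 kHz ≤ fs/2 = 7.55 kHz, appears at 6.4 kHz.
Distinct values: {5.9 kHz, 6.4 kHz}.

5.9 kHz, 6.4 kHz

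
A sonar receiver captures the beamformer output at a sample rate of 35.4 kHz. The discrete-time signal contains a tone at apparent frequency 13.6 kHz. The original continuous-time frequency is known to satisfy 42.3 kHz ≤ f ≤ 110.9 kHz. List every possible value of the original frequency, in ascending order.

49 kHz, 57.2 kHz, 84.4 kHz, 92.6 kHz

Frequencies that alias to 13.6 kHz are k·fs ± 13.6 kHz for integer k ≥ 0.
k=0: 13.6 kHz.
k=1: 21.8 kHz, 49 kHz.
k=2: 57.2 kHz, 84.4 kHz.
k=3: 92.6 kHz, 119.8 kHz.
k=4: 128 kHz, 155.2 kHz.
Within [42.3 kHz, 110.9 kHz]: 49 kHz, 57.2 kHz, 84.4 kHz, 92.6 kHz.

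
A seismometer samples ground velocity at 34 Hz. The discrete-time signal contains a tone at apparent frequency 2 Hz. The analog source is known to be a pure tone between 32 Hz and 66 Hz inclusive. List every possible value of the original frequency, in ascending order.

Frequencies that alias to 2 Hz are k·fs ± 2 Hz for integer k ≥ 0.
k=0: 2 Hz.
k=1: 32 Hz, 36 Hz.
k=2: 66 Hz, 70 Hz.
k=3: 100 Hz, 104 Hz.
Within [32 Hz, 66 Hz]: 32 Hz, 36 Hz, 66 Hz.

32 Hz, 36 Hz, 66 Hz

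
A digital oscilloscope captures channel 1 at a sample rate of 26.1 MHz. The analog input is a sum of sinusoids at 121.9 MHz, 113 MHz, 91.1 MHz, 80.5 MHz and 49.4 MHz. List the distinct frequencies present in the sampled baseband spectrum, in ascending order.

fs/2 = 13.05 MHz.
121.9 MHz mod fs = 17.5 MHz.
17.5 MHz > fs/2 = 13.05 MHz, folds to fs − 17.5 MHz = 8.6 MHz.
113 MHz mod fs = 8.6 MHz.
8.6 MHz ≤ fs/2 = 13.05 MHz, appears at 8.6 MHz.
91.1 MHz mod fs = 12.8 MHz.
12.8 MHz ≤ fs/2 = 13.05 MHz, appears at 12.8 MHz.
80.5 MHz mod fs = 2.2 MHz.
2.2 MHz ≤ fs/2 = 13.05 MHz, appears at 2.2 MHz.
49.4 MHz mod fs = 23.3 MHz.
23.3 MHz > fs/2 = 13.05 MHz, folds to fs − 23.3 MHz = 2.8 MHz.
Distinct values: {2.2 MHz, 2.8 MHz, 8.6 MHz, 12.8 MHz}.

2.2 MHz, 2.8 MHz, 8.6 MHz, 12.8 MHz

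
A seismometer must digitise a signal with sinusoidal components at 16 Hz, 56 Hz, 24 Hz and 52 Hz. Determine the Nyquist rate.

Highest-frequency component: 56 Hz.
Nyquist rate = 2 × 56 Hz = 112 Hz.

112 Hz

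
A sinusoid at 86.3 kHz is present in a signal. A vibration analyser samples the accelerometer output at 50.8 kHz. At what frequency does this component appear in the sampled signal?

86.3 kHz mod fs = 35.5 kHz.
35.5 kHz > fs/2 = 25.4 kHz, folds to fs − 35.5 kHz = 15.3 kHz.

15.3 kHz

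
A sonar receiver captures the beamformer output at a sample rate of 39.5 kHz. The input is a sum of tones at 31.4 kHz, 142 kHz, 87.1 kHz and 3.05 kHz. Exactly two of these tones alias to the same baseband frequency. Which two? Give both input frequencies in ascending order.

31.4 kHz, 87.1 kHz

fs/2 = 19.75 kHz.
31.4 kHz > fs/2 = 19.75 kHz, folds to fs − 31.4 kHz = 8.1 kHz.
142 kHz mod fs = 23.5 kHz.
23.5 kHz > fs/2 = 19.75 kHz, folds to fs − 23.5 kHz = 16 kHz.
87.1 kHz mod fs = 8.1 kHz.
8.1 kHz ≤ fs/2 = 19.75 kHz, appears at 8.1 kHz.
3.05 kHz ≤ fs/2 = 19.75 kHz, passes unchanged.
31.4 kHz and 87.1 kHz both map to 8.1 kHz.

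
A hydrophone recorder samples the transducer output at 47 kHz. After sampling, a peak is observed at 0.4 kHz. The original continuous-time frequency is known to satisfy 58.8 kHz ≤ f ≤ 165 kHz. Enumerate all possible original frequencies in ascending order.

93.6 kHz, 94.4 kHz, 140.6 kHz, 141.4 kHz

Frequencies that alias to 0.4 kHz are k·fs ± 0.4 kHz for integer k ≥ 0.
k=0: 0.4 kHz.
k=1: 46.6 kHz, 47.4 kHz.
k=2: 93.6 kHz, 94.4 kHz.
k=3: 140.6 kHz, 141.4 kHz.
k=4: 187.6 kHz, 188.4 kHz.
Within [58.8 kHz, 165 kHz]: 93.6 kHz, 94.4 kHz, 140.6 kHz, 141.4 kHz.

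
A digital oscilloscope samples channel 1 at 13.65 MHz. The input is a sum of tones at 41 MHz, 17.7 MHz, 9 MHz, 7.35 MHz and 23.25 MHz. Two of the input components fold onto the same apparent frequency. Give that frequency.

4.05 MHz

fs/2 = 6.825 MHz.
41 MHz mod fs = 0.05 MHz.
0.05 MHz ≤ fs/2 = 6.825 MHz, appears at 0.05 MHz.
17.7 MHz mod fs = 4.05 MHz.
4.05 MHz ≤ fs/2 = 6.825 MHz, appears at 4.05 MHz.
9 MHz > fs/2 = 6.825 MHz, folds to fs − 9 MHz = 4.65 MHz.
7.35 MHz > fs/2 = 6.825 MHz, folds to fs − 7.35 MHz = 6.3 MHz.
23.25 MHz mod fs = 9.6 MHz.
9.6 MHz > fs/2 = 6.825 MHz, folds to fs − 9.6 MHz = 4.05 MHz.
17.7 MHz and 23.25 MHz both map to 4.05 MHz.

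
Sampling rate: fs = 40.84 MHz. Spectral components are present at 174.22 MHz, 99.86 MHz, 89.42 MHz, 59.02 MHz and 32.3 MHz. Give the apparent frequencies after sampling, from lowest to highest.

7.74 MHz, 8.54 MHz, 10.86 MHz, 18.18 MHz

fs/2 = 20.42 MHz.
174.22 MHz mod fs = 10.86 MHz.
10.86 MHz ≤ fs/2 = 20.42 MHz, appears at 10.86 MHz.
99.86 MHz mod fs = 18.18 MHz.
18.18 MHz ≤ fs/2 = 20.42 MHz, appears at 18.18 MHz.
89.42 MHz mod fs = 7.74 MHz.
7.74 MHz ≤ fs/2 = 20.42 MHz, appears at 7.74 MHz.
59.02 MHz mod fs = 18.18 MHz.
18.18 MHz ≤ fs/2 = 20.42 MHz, appears at 18.18 MHz.
32.3 MHz > fs/2 = 20.42 MHz, folds to fs − 32.3 MHz = 8.54 MHz.
Distinct values: {7.74 MHz, 8.54 MHz, 10.86 MHz, 18.18 MHz}.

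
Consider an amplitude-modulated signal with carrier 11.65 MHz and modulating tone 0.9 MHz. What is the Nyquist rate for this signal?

25.1 MHz

AM sidebands sit at fc ± fm = 10.75 MHz and 12.55 MHz.
Highest-frequency component: 12.55 MHz.
Nyquist rate = 2 × 12.55 MHz = 25.1 MHz.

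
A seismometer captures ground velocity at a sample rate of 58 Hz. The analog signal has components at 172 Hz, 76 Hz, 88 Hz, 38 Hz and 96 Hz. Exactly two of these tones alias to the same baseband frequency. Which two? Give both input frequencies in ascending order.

fs/2 = 29 Hz.
172 Hz mod fs = 56 Hz.
56 Hz > fs/2 = 29 Hz, folds to fs − 56 Hz = 2 Hz.
76 Hz mod fs = 18 Hz.
18 Hz ≤ fs/2 = 29 Hz, appears at 18 Hz.
88 Hz mod fs = 30 Hz.
30 Hz > fs/2 = 29 Hz, folds to fs − 30 Hz = 28 Hz.
38 Hz > fs/2 = 29 Hz, folds to fs − 38 Hz = 20 Hz.
96 Hz mod fs = 38 Hz.
38 Hz > fs/2 = 29 Hz, folds to fs − 38 Hz = 20 Hz.
38 Hz and 96 Hz both map to 20 Hz.

38 Hz, 96 Hz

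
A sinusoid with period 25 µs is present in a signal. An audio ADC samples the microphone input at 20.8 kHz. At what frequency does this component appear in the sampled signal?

1.6 kHz

T = 25 µs → f = 1/T = 40 kHz.
40 kHz mod fs = 19.2 kHz.
19.2 kHz > fs/2 = 10.4 kHz, folds to fs − 19.2 kHz = 1.6 kHz.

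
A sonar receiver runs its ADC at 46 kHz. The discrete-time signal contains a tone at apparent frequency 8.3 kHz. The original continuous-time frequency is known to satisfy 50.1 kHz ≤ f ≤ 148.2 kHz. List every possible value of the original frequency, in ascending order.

54.3 kHz, 83.7 kHz, 100.3 kHz, 129.7 kHz, 146.3 kHz

Frequencies that alias to 8.3 kHz are k·fs ± 8.3 kHz for integer k ≥ 0.
k=0: 8.3 kHz.
k=1: 37.7 kHz, 54.3 kHz.
k=2: 83.7 kHz, 100.3 kHz.
k=3: 129.7 kHz, 146.3 kHz.
k=4: 175.7 kHz, 192.3 kHz.
Within [50.1 kHz, 148.2 kHz]: 54.3 kHz, 83.7 kHz, 100.3 kHz, 129.7 kHz, 146.3 kHz.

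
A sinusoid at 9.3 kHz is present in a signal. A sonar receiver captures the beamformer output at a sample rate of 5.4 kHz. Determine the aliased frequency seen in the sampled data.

9.3 kHz mod fs = 3.9 kHz.
3.9 kHz > fs/2 = 2.7 kHz, folds to fs − 3.9 kHz = 1.5 kHz.

1.5 kHz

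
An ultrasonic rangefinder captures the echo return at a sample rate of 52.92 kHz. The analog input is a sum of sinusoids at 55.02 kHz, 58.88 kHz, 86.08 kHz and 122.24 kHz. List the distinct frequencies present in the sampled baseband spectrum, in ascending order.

fs/2 = 26.46 kHz.
55.02 kHz mod fs = 2.1 kHz.
2.1 kHz ≤ fs/2 = 26.46 kHz, appears at 2.1 kHz.
58.88 kHz mod fs = 5.96 kHz.
5.96 kHz ≤ fs/2 = 26.46 kHz, appears at 5.96 kHz.
86.08 kHz mod fs = 33.16 kHz.
33.16 kHz > fs/2 = 26.46 kHz, folds to fs − 33.16 kHz = 19.76 kHz.
122.24 kHz mod fs = 16.4 kHz.
16.4 kHz ≤ fs/2 = 26.46 kHz, appears at 16.4 kHz.
Distinct values: {2.1 kHz, 5.96 kHz, 16.4 kHz, 19.76 kHz}.

2.1 kHz, 5.96 kHz, 16.4 kHz, 19.76 kHz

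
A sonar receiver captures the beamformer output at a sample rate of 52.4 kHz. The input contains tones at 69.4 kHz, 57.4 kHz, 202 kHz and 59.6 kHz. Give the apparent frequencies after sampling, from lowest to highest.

5 kHz, 7.2 kHz, 7.6 kHz, 17 kHz

fs/2 = 26.2 kHz.
69.4 kHz mod fs = 17 kHz.
17 kHz ≤ fs/2 = 26.2 kHz, appears at 17 kHz.
57.4 kHz mod fs = 5 kHz.
5 kHz ≤ fs/2 = 26.2 kHz, appears at 5 kHz.
202 kHz mod fs = 44.8 kHz.
44.8 kHz > fs/2 = 26.2 kHz, folds to fs − 44.8 kHz = 7.6 kHz.
59.6 kHz mod fs = 7.2 kHz.
7.2 kHz ≤ fs/2 = 26.2 kHz, appears at 7.2 kHz.
Distinct values: {5 kHz, 7.2 kHz, 7.6 kHz, 17 kHz}.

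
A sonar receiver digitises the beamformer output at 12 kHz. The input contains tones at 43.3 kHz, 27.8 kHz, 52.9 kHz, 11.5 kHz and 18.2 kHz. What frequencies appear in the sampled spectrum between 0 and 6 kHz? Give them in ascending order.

fs/2 = 6 kHz.
43.3 kHz mod fs = 7.3 kHz.
7.3 kHz > fs/2 = 6 kHz, folds to fs − 7.3 kHz = 4.7 kHz.
27.8 kHz mod fs = 3.8 kHz.
3.8 kHz ≤ fs/2 = 6 kHz, appears at 3.8 kHz.
52.9 kHz mod fs = 4.9 kHz.
4.9 kHz ≤ fs/2 = 6 kHz, appears at 4.9 kHz.
11.5 kHz > fs/2 = 6 kHz, folds to fs − 11.5 kHz = 0.5 kHz.
18.2 kHz mod fs = 6.2 kHz.
6.2 kHz > fs/2 = 6 kHz, folds to fs − 6.2 kHz = 5.8 kHz.
Distinct values: {0.5 kHz, 3.8 kHz, 4.7 kHz, 4.9 kHz, 5.8 kHz}.

0.5 kHz, 3.8 kHz, 4.7 kHz, 4.9 kHz, 5.8 kHz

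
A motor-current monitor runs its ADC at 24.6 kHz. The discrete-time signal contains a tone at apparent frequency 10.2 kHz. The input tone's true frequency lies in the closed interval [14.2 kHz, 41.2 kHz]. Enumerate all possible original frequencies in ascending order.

Frequencies that alias to 10.2 kHz are k·fs ± 10.2 kHz for integer k ≥ 0.
k=0: 10.2 kHz.
k=1: 14.4 kHz, 34.8 kHz.
k=2: 39 kHz, 59.4 kHz.
k=3: 63.6 kHz, 84 kHz.
Within [14.2 kHz, 41.2 kHz]: 14.4 kHz, 34.8 kHz, 39 kHz.

14.4 kHz, 34.8 kHz, 39 kHz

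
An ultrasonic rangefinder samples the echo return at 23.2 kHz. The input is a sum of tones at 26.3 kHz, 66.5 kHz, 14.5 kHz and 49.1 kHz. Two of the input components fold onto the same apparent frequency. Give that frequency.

fs/2 = 11.6 kHz.
26.3 kHz mod fs = 3.1 kHz.
3.1 kHz ≤ fs/2 = 11.6 kHz, appears at 3.1 kHz.
66.5 kHz mod fs = 20.1 kHz.
20.1 kHz > fs/2 = 11.6 kHz, folds to fs − 20.1 kHz = 3.1 kHz.
14.5 kHz > fs/2 = 11.6 kHz, folds to fs − 14.5 kHz = 8.7 kHz.
49.1 kHz mod fs = 2.7 kHz.
2.7 kHz ≤ fs/2 = 11.6 kHz, appears at 2.7 kHz.
26.3 kHz and 66.5 kHz both map to 3.1 kHz.

3.1 kHz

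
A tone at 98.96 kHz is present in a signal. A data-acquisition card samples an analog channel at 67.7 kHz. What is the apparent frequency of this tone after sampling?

31.26 kHz

98.96 kHz mod fs = 31.26 kHz.
31.26 kHz ≤ fs/2 = 33.85 kHz, appears at 31.26 kHz.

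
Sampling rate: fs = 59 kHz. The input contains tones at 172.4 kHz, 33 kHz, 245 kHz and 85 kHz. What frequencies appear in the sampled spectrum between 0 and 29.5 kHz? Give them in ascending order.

fs/2 = 29.5 kHz.
172.4 kHz mod fs = 54.4 kHz.
54.4 kHz > fs/2 = 29.5 kHz, folds to fs − 54.4 kHz = 4.6 kHz.
33 kHz > fs/2 = 29.5 kHz, folds to fs − 33 kHz = 26 kHz.
245 kHz mod fs = 9 kHz.
9 kHz ≤ fs/2 = 29.5 kHz, appears at 9 kHz.
85 kHz mod fs = 26 kHz.
26 kHz ≤ fs/2 = 29.5 kHz, appears at 26 kHz.
Distinct values: {4.6 kHz, 9 kHz, 26 kHz}.

4.6 kHz, 9 kHz, 26 kHz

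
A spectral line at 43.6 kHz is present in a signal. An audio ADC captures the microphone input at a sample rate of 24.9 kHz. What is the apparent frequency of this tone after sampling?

43.6 kHz mod fs = 18.7 kHz.
18.7 kHz > fs/2 = 12.45 kHz, folds to fs − 18.7 kHz = 6.2 kHz.

6.2 kHz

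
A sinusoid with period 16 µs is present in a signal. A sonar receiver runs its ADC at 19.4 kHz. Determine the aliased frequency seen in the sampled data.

T = 16 µs → f = 1/T = 62.5 kHz.
62.5 kHz mod fs = 4.3 kHz.
4.3 kHz ≤ fs/2 = 9.7 kHz, appears at 4.3 kHz.

4.3 kHz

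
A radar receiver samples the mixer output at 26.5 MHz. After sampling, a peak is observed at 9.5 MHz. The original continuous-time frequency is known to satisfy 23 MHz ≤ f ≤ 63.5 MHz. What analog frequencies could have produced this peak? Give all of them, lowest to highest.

36 MHz, 43.5 MHz, 62.5 MHz

Frequencies that alias to 9.5 MHz are k·fs ± 9.5 MHz for integer k ≥ 0.
k=0: 9.5 MHz.
k=1: 17 MHz, 36 MHz.
k=2: 43.5 MHz, 62.5 MHz.
k=3: 70 MHz, 89 MHz.
Within [23 MHz, 63.5 MHz]: 36 MHz, 43.5 MHz, 62.5 MHz.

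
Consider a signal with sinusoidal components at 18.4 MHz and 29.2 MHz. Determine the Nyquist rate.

58.4 MHz

Highest-frequency component: 29.2 MHz.
Nyquist rate = 2 × 29.2 MHz = 58.4 MHz.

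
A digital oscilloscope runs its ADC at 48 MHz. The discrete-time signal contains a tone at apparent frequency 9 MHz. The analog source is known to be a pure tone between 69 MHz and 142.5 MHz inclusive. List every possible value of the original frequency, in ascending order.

Frequencies that alias to 9 MHz are k·fs ± 9 MHz for integer k ≥ 0.
k=0: 9 MHz.
k=1: 39 MHz, 57 MHz.
k=2: 87 MHz, 105 MHz.
k=3: 135 MHz, 153 MHz.
k=4: 183 MHz, 201 MHz.
Within [69 MHz, 142.5 MHz]: 87 MHz, 105 MHz, 135 MHz.

87 MHz, 105 MHz, 135 MHz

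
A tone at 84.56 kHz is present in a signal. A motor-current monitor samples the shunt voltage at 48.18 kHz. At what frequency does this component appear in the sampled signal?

84.56 kHz mod fs = 36.38 kHz.
36.38 kHz > fs/2 = 24.09 kHz, folds to fs − 36.38 kHz = 11.8 kHz.

11.8 kHz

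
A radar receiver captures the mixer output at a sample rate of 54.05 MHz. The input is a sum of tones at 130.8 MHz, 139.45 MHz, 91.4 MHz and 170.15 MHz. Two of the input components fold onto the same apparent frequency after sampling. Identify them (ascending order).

fs/2 = 27.025 MHz.
130.8 MHz mod fs = 22.7 MHz.
22.7 MHz ≤ fs/2 = 27.025 MHz, appears at 22.7 MHz.
139.45 MHz mod fs = 31.35 MHz.
31.35 MHz > fs/2 = 27.025 MHz, folds to fs − 31.35 MHz = 22.7 MHz.
91.4 MHz mod fs = 37.35 MHz.
37.35 MHz > fs/2 = 27.025 MHz, folds to fs − 37.35 MHz = 16.7 MHz.
170.15 MHz mod fs = 8 MHz.
8 MHz ≤ fs/2 = 27.025 MHz, appears at 8 MHz.
130.8 MHz and 139.45 MHz both map to 22.7 MHz.

130.8 MHz, 139.45 MHz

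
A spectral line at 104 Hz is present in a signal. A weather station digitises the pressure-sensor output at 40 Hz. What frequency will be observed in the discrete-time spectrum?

104 Hz mod fs = 24 Hz.
24 Hz > fs/2 = 20 Hz, folds to fs − 24 Hz = 16 Hz.

16 Hz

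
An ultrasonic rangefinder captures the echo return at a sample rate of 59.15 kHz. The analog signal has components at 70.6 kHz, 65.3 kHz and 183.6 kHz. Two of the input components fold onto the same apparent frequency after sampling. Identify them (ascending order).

65.3 kHz, 183.6 kHz

fs/2 = 29.575 kHz.
70.6 kHz mod fs = 11.45 kHz.
11.45 kHz ≤ fs/2 = 29.575 kHz, appears at 11.45 kHz.
65.3 kHz mod fs = 6.15 kHz.
6.15 kHz ≤ fs/2 = 29.575 kHz, appears at 6.15 kHz.
183.6 kHz mod fs = 6.15 kHz.
6.15 kHz ≤ fs/2 = 29.575 kHz, appears at 6.15 kHz.
65.3 kHz and 183.6 kHz both map to 6.15 kHz.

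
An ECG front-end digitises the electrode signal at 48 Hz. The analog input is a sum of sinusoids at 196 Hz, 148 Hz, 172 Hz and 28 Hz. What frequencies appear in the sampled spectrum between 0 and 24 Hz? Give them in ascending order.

fs/2 = 24 Hz.
196 Hz mod fs = 4 Hz.
4 Hz ≤ fs/2 = 24 Hz, appears at 4 Hz.
148 Hz mod fs = 4 Hz.
4 Hz ≤ fs/2 = 24 Hz, appears at 4 Hz.
172 Hz mod fs = 28 Hz.
28 Hz > fs/2 = 24 Hz, folds to fs − 28 Hz = 20 Hz.
28 Hz > fs/2 = 24 Hz, folds to fs − 28 Hz = 20 Hz.
Distinct values: {4 Hz, 20 Hz}.

4 Hz, 20 Hz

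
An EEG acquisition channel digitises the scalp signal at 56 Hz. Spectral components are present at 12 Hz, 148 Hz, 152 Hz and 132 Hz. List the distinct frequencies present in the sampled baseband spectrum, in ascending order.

fs/2 = 28 Hz.
12 Hz ≤ fs/2 = 28 Hz, passes unchanged.
148 Hz mod fs = 36 Hz.
36 Hz > fs/2 = 28 Hz, folds to fs − 36 Hz = 20 Hz.
152 Hz mod fs = 40 Hz.
40 Hz > fs/2 = 28 Hz, folds to fs − 40 Hz = 16 Hz.
132 Hz mod fs = 20 Hz.
20 Hz ≤ fs/2 = 28 Hz, appears at 20 Hz.
Distinct values: {12 Hz, 16 Hz, 20 Hz}.

12 Hz, 16 Hz, 20 Hz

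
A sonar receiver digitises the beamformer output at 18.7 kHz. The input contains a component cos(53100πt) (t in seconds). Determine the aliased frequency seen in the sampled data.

7.85 kHz

ω = 53100π rad/s → f = ω/(2π) = 26550 Hz = 26.55 kHz.
26.55 kHz mod fs = 7.85 kHz.
7.85 kHz ≤ fs/2 = 9.35 kHz, appears at 7.85 kHz.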